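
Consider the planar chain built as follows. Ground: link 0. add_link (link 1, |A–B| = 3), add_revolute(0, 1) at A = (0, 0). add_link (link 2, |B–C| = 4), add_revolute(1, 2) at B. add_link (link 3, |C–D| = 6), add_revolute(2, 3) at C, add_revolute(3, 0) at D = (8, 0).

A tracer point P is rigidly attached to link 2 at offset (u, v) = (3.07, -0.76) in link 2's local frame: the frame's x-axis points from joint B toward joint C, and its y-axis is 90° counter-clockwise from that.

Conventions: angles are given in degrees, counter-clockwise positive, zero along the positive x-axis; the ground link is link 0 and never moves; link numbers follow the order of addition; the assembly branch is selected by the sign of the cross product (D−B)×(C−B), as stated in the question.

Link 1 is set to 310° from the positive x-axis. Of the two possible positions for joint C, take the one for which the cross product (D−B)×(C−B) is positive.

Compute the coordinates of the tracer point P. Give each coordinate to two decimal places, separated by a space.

A=(0,0), D=(8.00,0)
B = A + 3.00·(cos310°, sin310°) = (1.9284, -2.2981)
|BD| = 6.4920
circle(B,4.00) ∩ circle(D,6.00): a=1.7057, h=3.6181
  candidates: C₊=(2.2428,1.6895) cross=23.489; C₋=(4.8044,-5.0782) cross=-23.489
  branch + wants cross > 0 → take C=(2.2428,1.6895) (cross=23.489)
ex = (C−B)/|BC| = (0.0786,0.9969); ey = (-0.9969,0.0786)
P = B + 3.07·ex + -0.76·ey = (2.9273,0.7026)

2.93 0.70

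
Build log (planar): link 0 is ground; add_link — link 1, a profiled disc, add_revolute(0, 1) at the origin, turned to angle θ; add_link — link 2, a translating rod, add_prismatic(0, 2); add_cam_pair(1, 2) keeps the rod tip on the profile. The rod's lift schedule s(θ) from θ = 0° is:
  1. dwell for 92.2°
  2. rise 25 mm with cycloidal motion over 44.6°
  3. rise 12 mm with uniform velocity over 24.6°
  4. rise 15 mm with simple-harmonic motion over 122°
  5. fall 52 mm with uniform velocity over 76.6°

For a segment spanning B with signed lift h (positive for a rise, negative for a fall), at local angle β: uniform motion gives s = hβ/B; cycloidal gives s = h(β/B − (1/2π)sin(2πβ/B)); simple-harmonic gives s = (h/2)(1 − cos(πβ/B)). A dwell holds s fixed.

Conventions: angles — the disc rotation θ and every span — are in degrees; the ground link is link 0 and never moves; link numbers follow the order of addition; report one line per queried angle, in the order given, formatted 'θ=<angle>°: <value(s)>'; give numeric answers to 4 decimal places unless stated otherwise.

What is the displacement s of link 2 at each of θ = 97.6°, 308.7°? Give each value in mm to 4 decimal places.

seg 1 [0°–92.2°] dwell: s stays 0.0000
seg 2 [92.2°–136.8°] cycloidal, h=25: θ=97.6° here. β=5.4, B=44.6. 25·(0.1211 − sin(2π·0.1211)/(2π)) = 0.2836 → s = 0.2836
seg 2 [92.2°–136.8°] cycloidal, h=25: full span → s += 25 → s = 25.0000
seg 3 [136.8°–161.4°] uniform, h=12: full span → s += 12 → s = 37.0000
seg 4 [161.4°–283.4°] simple-harmonic, h=15: full span → s += 15 → s = 52.0000
seg 5 [283.4°–360°] uniform, h=-52: θ=308.7° here. β=25.3, B=76.6. -52·25.3/76.6 = -17.1749 → s = 34.8251

θ=97.6°: 0.2836
θ=308.7°: 34.8251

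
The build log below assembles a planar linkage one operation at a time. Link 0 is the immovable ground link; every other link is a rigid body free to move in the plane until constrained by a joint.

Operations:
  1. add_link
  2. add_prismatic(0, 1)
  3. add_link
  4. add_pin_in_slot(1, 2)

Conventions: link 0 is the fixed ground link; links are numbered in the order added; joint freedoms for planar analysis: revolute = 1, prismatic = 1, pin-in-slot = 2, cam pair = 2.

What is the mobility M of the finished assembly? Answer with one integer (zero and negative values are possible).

L=1 J1=0 J2=0
add link → L=2 J1=0 J2=0
P@0,1 dof=1 J1 → L=2 J1=1 J2=0
add link → L=3 J1=1 J2=0
PS@1,2 dof=2 J2 → L=3 J1=1 J2=1
M=3(L−1)−2J1−J2=3·2−2·1−1=3

M = 3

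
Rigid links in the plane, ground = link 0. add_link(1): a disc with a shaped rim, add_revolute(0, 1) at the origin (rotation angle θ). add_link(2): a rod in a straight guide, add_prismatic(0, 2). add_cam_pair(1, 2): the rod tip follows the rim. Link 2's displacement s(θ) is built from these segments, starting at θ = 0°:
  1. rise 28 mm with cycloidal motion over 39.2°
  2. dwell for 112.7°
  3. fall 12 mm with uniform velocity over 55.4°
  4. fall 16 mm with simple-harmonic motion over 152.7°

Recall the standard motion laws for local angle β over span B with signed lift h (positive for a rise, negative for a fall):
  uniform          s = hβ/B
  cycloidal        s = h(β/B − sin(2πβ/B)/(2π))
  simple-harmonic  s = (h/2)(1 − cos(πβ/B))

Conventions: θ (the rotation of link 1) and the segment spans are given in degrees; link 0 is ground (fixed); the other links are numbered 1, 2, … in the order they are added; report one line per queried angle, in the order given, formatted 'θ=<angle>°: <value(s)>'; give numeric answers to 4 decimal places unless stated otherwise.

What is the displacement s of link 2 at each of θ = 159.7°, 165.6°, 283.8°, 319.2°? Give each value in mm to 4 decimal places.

segment 1 (0° to 39.2°, cycloidal, h = 28) is passed completely: s = 0.0000 + (28) = 28.0000
segment 2 (39.2° to 151.9°, dwell): s unchanged at 28.0000
θ = 159.7° falls in segment 3 (151.9° to 207.3°, uniform, h = -12): β = 159.7 − 151.9 = 7.8°, B = 55.4°; Δs = -12·7.8/55.4 = -1.6895; s = 28.0000 − 1.6895 = 26.3105
θ = 165.6° falls in segment 3 (151.9° to 207.3°, uniform, h = -12): β = 165.6 − 151.9 = 13.7°, B = 55.4°; Δs = -12·13.7/55.4 = -2.9675; s = 28.0000 − 2.9675 = 25.0325
segment 3 (151.9° to 207.3°, uniform, h = -12) is passed completely: s = 28.0000 + (-12) = 16.0000
θ = 283.8° falls in segment 4 (207.3° to 360°, simple-harmonic, h = -16): β = 283.8 − 207.3 = 76.5°, B = 152.7°; Δs = -16/2·(1 − cos(π·0.5010)) = -8.0247; s = 16.0000 − 8.0247 = 7.9753
θ = 319.2° falls in segment 4 (207.3° to 360°, simple-harmonic, h = -16): β = 319.2 − 207.3 = 111.9°, B = 152.7°; Δs = -16/2·(1 − cos(π·0.7328)) = -13.3433; s = 16.0000 − 13.3433 = 2.6567

θ=159.7°: 26.3105
θ=165.6°: 25.0325
θ=283.8°: 7.9753
θ=319.2°: 2.6567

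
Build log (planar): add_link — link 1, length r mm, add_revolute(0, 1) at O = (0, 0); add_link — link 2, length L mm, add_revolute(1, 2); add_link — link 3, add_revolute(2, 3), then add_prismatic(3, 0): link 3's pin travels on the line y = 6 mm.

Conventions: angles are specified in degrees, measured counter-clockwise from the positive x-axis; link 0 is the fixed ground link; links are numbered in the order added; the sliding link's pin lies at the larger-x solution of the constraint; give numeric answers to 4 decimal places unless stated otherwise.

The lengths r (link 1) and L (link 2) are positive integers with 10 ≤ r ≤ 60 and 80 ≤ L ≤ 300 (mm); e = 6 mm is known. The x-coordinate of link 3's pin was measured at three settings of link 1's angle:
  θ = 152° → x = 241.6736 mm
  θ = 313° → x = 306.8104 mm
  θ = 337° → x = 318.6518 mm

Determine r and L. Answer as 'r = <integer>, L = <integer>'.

constraint per measurement: (x − r cos θ)² + (r sin θ − e)² = L²
subtracting the θ₁ and θ₂ equations cancels the r² and L² terms:
r = (x₁² − x₂²) / (2[(x₁cos θ₁ + e sin θ₁) − (x₂cos θ₂ + e sin θ₂)]) = 43.0000 → r = 43
L² = (x₁ − r cos θ₁)² + (r sin θ₁ − e)² = 78400.0022 → L = 280.0000 → L = 280
check at θ₃=337°: x = 318.6518 (printed 318.6518) ✓

r = 43, L = 280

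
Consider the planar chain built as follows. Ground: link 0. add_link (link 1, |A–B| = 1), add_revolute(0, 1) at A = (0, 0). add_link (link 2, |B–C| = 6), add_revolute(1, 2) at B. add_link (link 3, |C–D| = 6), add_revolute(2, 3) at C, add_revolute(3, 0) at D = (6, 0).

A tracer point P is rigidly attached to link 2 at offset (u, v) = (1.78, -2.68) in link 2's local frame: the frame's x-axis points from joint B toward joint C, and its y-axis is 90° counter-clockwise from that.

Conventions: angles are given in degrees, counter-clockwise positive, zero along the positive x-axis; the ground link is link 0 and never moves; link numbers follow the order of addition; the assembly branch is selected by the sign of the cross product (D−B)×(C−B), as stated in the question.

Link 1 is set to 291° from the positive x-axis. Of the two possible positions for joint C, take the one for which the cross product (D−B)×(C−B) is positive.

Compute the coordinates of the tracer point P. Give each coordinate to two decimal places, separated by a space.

A=(0,0), D=(6.00,0)
B = A + 1.00·(cos291°, sin291°) = (0.3584, -0.9336)
|BD| = 5.7184
circle(B,6.00) ∩ circle(D,6.00): a=2.8592, h=5.2750
  candidates: C₊=(2.3180,4.7374) cross=30.164; C₋=(4.0404,-5.6710) cross=-30.164
  branch + wants cross > 0 → take C=(2.3180,4.7374) (cross=30.164)
ex = (C−B)/|BC| = (0.3266,0.9452); ey = (-0.9452,0.3266)
P = B + 1.78·ex + -2.68·ey = (3.4728,-0.1265)

3.47 -0.13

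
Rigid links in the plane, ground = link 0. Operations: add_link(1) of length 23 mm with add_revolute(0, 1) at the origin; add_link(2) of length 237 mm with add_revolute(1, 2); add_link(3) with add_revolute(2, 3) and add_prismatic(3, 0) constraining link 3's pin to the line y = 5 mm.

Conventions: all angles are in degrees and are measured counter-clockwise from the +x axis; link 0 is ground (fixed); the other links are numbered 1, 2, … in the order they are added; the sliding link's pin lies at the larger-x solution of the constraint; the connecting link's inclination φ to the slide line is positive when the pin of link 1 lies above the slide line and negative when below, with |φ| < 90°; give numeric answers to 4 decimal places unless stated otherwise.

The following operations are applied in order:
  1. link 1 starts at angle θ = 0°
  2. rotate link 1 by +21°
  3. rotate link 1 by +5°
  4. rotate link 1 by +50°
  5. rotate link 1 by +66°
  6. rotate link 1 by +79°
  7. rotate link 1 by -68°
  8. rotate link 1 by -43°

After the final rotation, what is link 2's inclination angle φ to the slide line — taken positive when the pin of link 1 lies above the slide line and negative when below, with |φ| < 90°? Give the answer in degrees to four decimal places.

geometry: r = 23 mm, L = 237 mm, e = 5 mm; θ starts at 0°
rotate link 1 by +21°: θ ← 0° +21° = 21°
rotate link 1 by +5°: θ ← 21° +5° = 26°
rotate link 1 by +50°: θ ← 26° +50° = 76°
rotate link 1 by +66°: θ ← 76° +66° = 142°
rotate link 1 by +79°: θ ← 142° +79° = 221°
rotate link 1 by -68°: θ ← 221° -68° = 153°
rotate link 1 by -43°: θ ← 153° -43° = 110°
h = r sin θ − e = 21.612930 − 5 = 16.612930
sin φ = h / L = 16.612930 / 237 = 0.07009675
φ = arcsin(0.07009675) = 4.019544°

4.0195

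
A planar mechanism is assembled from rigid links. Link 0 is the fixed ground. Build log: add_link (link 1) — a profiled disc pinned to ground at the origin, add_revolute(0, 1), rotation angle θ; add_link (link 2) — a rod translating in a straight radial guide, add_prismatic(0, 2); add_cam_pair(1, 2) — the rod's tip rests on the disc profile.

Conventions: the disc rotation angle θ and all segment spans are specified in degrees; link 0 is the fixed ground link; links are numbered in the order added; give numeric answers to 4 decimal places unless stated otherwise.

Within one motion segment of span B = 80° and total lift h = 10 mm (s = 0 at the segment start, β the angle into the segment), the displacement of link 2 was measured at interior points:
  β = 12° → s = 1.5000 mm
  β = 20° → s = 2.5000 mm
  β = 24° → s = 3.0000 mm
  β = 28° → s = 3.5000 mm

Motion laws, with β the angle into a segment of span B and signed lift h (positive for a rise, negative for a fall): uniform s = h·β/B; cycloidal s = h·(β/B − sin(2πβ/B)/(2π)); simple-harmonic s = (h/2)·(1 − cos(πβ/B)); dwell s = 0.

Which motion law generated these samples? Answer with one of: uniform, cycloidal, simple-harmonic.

candidates at β/B = r: uniform s = h·r (linear in β); cycloidal s = h·(r − sin(2πr)/(2π)); simple-harmonic s = (h/2)(1 − cos(πr))
β=12°: printed 1.5000 | uniform 1.5000, cycloidal 0.2124, simple-harmonic 0.5450
β=20°: printed 2.5000 | uniform 2.5000, cycloidal 0.9085, simple-harmonic 1.4645
β=24°: printed 3.0000 | uniform 3.0000, cycloidal 1.4863, simple-harmonic 2.0611
β=28°: printed 3.5000 | uniform 3.5000, cycloidal 2.2124, simple-harmonic 2.7300
only one law matches every sample → uniform

uniform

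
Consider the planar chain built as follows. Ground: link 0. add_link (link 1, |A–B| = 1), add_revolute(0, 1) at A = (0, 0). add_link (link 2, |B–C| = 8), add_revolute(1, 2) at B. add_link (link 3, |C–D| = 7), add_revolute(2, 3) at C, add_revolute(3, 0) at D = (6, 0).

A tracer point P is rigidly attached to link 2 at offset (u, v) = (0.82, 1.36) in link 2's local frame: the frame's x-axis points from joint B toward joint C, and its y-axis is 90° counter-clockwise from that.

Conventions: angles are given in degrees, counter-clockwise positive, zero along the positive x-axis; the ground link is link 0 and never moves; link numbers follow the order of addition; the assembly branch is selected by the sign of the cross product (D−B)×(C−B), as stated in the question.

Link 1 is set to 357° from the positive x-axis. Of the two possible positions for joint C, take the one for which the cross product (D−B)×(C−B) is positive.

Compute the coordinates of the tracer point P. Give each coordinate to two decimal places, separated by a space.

A=(0,0), D=(6.00,0)
B = A + 1.00·(cos357°, sin357°) = (0.9986, -0.0523)
|BD| = 5.0016
circle(B,8.00) ∩ circle(D,7.00): a=4.0003, h=6.9280
  candidates: C₊=(4.9262,6.9172) cross=34.651; C₋=(5.0712,-6.9381) cross=-34.651
  branch + wants cross > 0 → take C=(4.9262,6.9172) (cross=34.651)
ex = (C−B)/|BC| = (0.4910,0.8712); ey = (-0.8712,0.4910)
P = B + 0.82·ex + 1.36·ey = (0.2164,1.3297)

0.22 1.33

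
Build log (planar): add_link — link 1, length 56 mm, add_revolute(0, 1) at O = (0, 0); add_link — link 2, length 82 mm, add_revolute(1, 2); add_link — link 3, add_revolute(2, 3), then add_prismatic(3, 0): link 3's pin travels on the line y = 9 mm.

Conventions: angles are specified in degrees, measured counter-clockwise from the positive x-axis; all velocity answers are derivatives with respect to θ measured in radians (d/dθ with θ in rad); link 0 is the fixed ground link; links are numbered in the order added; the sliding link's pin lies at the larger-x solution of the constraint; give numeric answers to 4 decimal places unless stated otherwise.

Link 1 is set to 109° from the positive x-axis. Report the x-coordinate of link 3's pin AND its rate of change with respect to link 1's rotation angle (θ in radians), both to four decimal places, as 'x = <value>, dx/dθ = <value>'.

geometry: r = 56 mm, L = 82 mm, e = 9 mm
crank pin P = (r cos θ, r sin θ) = (-18.231817, 52.949040)
h = r sin θ − e = 52.949040 − 9 = 43.949040
x = r cos θ + √(L² − h²) = -18.231817 + 69.227754 = 50.995937
dx/dθ = −r sin θ − h·r cos θ/√(L² − h²) (θ in radians; h = 43.949040) = -41.374624

x = 50.9959, dx/dθ = -41.3746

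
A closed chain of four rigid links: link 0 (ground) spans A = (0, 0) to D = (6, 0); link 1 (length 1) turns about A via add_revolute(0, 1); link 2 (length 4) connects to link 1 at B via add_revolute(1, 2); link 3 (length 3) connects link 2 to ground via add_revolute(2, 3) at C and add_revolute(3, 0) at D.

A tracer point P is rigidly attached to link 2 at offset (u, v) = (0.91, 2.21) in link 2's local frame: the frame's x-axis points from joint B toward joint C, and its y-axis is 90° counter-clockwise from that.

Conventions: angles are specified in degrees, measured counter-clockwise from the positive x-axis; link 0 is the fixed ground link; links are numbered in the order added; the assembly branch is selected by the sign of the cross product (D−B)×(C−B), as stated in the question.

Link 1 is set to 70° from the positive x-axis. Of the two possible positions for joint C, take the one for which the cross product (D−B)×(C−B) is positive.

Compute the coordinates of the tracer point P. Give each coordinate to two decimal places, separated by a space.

A=(0,0), D=(6.00,0)
B = A + 1.00·(cos70°, sin70°) = (0.3420, 0.9397)
|BD| = 5.7355
circle(B,4.00) ∩ circle(D,3.00): a=3.4780, h=1.9758
  candidates: C₊=(4.0967,2.3189) cross=11.332; C₋=(3.4493,-1.5792) cross=-11.332
  branch + wants cross > 0 → take C=(4.0967,2.3189) (cross=11.332)
ex = (C−B)/|BC| = (0.9387,0.3448); ey = (-0.3448,0.9387)
P = B + 0.91·ex + 2.21·ey = (0.4342,3.3279)

0.43 3.33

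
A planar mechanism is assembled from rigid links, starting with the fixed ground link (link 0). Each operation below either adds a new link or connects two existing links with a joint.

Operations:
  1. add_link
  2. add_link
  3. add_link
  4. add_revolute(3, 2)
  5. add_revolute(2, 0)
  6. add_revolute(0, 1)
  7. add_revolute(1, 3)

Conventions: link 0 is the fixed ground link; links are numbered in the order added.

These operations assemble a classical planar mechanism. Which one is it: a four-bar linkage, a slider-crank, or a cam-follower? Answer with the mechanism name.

links: 4 (incl. ground); joints: 4 revolute, 0 prismatic, 0 higher (cam) pair, forming one closed loop
4 links in a single 4R loop → four-bar linkage

four-bar linkage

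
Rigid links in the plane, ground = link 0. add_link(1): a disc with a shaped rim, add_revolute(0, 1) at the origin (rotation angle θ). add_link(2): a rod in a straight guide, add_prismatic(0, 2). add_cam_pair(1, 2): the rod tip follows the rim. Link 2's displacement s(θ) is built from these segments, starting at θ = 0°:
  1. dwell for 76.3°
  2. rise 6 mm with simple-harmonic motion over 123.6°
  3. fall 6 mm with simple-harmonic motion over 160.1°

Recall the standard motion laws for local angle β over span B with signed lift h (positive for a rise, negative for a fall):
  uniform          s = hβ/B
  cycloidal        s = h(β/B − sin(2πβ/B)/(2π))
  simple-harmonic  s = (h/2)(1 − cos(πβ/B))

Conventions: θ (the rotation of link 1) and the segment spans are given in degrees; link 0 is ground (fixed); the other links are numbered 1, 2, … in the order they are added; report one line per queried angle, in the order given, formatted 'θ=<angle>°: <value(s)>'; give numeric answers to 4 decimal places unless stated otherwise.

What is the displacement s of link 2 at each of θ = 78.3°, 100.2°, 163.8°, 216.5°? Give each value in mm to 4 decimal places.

segment 1 (0° to 76.3°, dwell): s unchanged at 0.0000
θ = 78.3° falls in segment 2 (76.3° to 199.9°, simple-harmonic, h = 6): β = 78.3 − 76.3 = 2°, B = 123.6°; Δs = 6/2·(1 − cos(π·0.0162)) = 0.0039; s = 0.0000 + 0.0039 = 0.0039
θ = 100.2° falls in segment 2 (76.3° to 199.9°, simple-harmonic, h = 6): β = 100.2 − 76.3 = 23.9°, B = 123.6°; Δs = 6/2·(1 − cos(π·0.1934)) = 0.5367; s = 0.0000 + 0.5367 = 0.5367
θ = 163.8° falls in segment 2 (76.3° to 199.9°, simple-harmonic, h = 6): β = 163.8 − 76.3 = 87.5°, B = 123.6°; Δs = 6/2·(1 − cos(π·0.7079)) = 4.8233; s = 0.0000 + 4.8233 = 4.8233
segment 2 (76.3° to 199.9°, simple-harmonic, h = 6) is passed completely: s = 0.0000 + (6) = 6.0000
θ = 216.5° falls in segment 3 (199.9° to 360°, simple-harmonic, h = -6): β = 216.5 − 199.9 = 16.6°, B = 160.1°; Δs = -6/2·(1 − cos(π·0.1037)) = -0.1578; s = 6.0000 − 0.1578 = 5.8422

θ=78.3°: 0.0039
θ=100.2°: 0.5367
θ=163.8°: 4.8233
θ=216.5°: 5.8422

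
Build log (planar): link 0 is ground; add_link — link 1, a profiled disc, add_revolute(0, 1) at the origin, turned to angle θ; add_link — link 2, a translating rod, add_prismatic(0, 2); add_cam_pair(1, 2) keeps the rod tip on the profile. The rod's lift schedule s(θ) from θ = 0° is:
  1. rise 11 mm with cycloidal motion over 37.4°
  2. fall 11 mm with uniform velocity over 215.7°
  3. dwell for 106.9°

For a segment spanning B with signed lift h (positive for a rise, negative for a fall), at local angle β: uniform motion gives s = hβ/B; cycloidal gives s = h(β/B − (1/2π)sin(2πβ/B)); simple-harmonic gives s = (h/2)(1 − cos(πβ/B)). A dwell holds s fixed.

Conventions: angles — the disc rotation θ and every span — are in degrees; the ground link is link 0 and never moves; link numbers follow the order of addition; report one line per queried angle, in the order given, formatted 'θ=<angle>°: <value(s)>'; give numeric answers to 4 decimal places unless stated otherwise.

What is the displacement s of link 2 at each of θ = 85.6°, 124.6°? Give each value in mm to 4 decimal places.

seg 1 [0°–37.4°] cycloidal, h=11: full span → s += 11 → s = 11.0000
seg 2 [37.4°–253.1°] uniform, h=-11: θ=85.6° here. β=48.2, B=215.7. -11·48.2/215.7 = -2.4580 → s = 8.5420
seg 2 [37.4°–253.1°] uniform, h=-11: θ=124.6° here. β=87.2, B=215.7. -11·87.2/215.7 = -4.4469 → s = 6.5531

θ=85.6°: 8.5420
θ=124.6°: 6.5531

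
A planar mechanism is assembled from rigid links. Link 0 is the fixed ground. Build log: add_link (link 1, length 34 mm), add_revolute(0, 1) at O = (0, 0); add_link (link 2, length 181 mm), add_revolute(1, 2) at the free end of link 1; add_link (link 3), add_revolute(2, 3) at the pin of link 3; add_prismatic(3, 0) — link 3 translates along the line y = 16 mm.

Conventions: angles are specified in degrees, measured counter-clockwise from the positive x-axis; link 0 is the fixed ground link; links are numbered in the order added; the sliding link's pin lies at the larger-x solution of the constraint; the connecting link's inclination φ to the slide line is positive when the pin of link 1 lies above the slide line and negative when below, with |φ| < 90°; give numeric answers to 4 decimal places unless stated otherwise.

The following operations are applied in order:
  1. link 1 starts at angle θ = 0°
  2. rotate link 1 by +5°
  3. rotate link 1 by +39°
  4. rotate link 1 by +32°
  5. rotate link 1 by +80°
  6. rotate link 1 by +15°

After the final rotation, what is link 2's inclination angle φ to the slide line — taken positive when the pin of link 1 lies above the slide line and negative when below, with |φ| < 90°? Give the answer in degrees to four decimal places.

geometry: r = 34 mm, L = 181 mm, e = 16 mm; θ starts at 0°
rotate link 1 by +5°: θ ← 0° +5° = 5°
rotate link 1 by +39°: θ ← 5° +39° = 44°
rotate link 1 by +32°: θ ← 44° +32° = 76°
rotate link 1 by +80°: θ ← 76° +80° = 156°
rotate link 1 by +15°: θ ← 156° +15° = 171°
h = r sin θ − e = 5.318772 − 16 = -10.681228
sin φ = h / L = -10.681228 / 181 = -0.05901231
φ = arcsin(-0.05901231) = -3.383122°

-3.3831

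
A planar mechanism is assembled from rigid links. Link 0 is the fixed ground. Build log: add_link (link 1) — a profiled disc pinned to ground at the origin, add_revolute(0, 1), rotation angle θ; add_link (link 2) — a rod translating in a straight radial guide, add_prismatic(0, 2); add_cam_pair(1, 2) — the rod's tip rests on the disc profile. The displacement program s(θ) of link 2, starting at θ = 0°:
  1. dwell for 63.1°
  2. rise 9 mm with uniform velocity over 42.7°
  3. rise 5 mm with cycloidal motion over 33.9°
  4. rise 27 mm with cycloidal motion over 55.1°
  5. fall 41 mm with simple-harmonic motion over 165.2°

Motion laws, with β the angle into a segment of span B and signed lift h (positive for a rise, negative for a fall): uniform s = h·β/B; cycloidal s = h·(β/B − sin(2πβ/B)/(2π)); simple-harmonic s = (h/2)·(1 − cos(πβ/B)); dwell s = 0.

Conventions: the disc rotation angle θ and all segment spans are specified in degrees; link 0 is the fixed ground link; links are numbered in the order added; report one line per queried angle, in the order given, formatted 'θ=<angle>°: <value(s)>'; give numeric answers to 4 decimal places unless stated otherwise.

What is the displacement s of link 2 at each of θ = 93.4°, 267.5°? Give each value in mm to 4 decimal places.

seg 1 [0°–63.1°] dwell: s stays 0.0000
seg 2 [63.1°–105.8°] uniform, h=9: θ=93.4° here. β=30.3, B=42.7. 9·30.3/42.7 = 6.3864 → s = 6.3864
seg 2 [63.1°–105.8°] uniform, h=9: full span → s += 9 → s = 9.0000
seg 3 [105.8°–139.7°] cycloidal, h=5: full span → s += 5 → s = 14.0000
seg 4 [139.7°–194.8°] cycloidal, h=27: full span → s += 27 → s = 41.0000
seg 5 [194.8°–360°] simple-harmonic, h=-41: θ=267.5° here. β=72.7, B=165.2. -41/2·(1 − cos(π·0.4401)) = -16.6633 → s = 24.3367

θ=93.4°: 6.3864
θ=267.5°: 24.3367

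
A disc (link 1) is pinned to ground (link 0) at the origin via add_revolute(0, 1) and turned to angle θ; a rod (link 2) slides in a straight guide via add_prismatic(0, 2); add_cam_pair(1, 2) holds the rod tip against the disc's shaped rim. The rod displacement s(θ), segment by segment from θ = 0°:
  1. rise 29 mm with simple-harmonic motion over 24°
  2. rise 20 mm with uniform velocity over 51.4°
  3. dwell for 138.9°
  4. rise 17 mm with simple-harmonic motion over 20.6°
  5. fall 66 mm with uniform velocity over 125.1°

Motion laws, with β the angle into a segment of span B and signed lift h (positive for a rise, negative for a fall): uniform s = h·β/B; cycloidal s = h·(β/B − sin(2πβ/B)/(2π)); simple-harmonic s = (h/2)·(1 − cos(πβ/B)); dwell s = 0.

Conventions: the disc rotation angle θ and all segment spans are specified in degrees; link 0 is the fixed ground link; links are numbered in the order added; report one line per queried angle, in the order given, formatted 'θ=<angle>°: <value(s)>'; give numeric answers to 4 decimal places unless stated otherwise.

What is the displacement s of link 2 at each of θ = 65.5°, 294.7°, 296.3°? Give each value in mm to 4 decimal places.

segment 1 (0° to 24°, simple-harmonic, h = 29) is passed completely: s = 0.0000 + (29) = 29.0000
θ = 65.5° falls in segment 2 (24° to 75.4°, uniform, h = 20): β = 65.5 − 24 = 41.5°, B = 51.4°; Δs = 20·41.5/51.4 = 16.1479; s = 29.0000 + 16.1479 = 45.1479
segment 2 (24° to 75.4°, uniform, h = 20) is passed completely: s = 29.0000 + (20) = 49.0000
segment 3 (75.4° to 214.3°, dwell): s unchanged at 49.0000
segment 4 (214.3° to 234.9°, simple-harmonic, h = 17) is passed completely: s = 49.0000 + (17) = 66.0000
θ = 294.7° falls in segment 5 (234.9° to 360°, uniform, h = -66): β = 294.7 − 234.9 = 59.8°, B = 125.1°; Δs = -66·59.8/125.1 = -31.5492; s = 66.0000 − 31.5492 = 34.4508
θ = 296.3° falls in segment 5 (234.9° to 360°, uniform, h = -66): β = 296.3 − 234.9 = 61.4°, B = 125.1°; Δs = -66·61.4/125.1 = -32.3933; s = 66.0000 − 32.3933 = 33.6067

θ=65.5°: 45.1479
θ=294.7°: 34.4508
θ=296.3°: 33.6067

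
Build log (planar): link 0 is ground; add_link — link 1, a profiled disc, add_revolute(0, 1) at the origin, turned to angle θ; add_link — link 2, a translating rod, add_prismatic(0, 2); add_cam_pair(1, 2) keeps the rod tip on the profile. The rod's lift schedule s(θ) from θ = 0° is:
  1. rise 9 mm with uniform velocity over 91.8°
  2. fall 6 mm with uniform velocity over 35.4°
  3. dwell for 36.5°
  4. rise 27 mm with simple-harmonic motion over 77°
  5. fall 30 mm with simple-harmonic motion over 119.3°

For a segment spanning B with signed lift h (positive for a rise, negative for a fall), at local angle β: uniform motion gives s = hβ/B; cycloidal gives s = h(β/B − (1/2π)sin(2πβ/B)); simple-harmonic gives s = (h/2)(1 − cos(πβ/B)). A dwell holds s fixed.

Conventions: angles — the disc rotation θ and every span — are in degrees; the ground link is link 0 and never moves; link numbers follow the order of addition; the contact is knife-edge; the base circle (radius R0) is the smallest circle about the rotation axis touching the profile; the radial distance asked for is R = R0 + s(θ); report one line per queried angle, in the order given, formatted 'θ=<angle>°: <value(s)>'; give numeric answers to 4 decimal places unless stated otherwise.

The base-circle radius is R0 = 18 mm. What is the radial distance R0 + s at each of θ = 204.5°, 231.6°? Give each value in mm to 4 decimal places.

seg 1 [0°–91.8°] uniform, h=9: full span → s += 9 → s = 9.0000
seg 2 [91.8°–127.2°] uniform, h=-6: full span → s += -6 → s = 3.0000
seg 3 [127.2°–163.7°] dwell: s stays 3.0000
seg 4 [163.7°–240.7°] simple-harmonic, h=27: θ=204.5° here. β=40.8, B=77. 27/2·(1 − cos(π·0.5299)) = 14.7650 → s = 17.7650
seg 4 [163.7°–240.7°] simple-harmonic, h=27: θ=231.6° here. β=67.9, B=77. 27/2·(1 − cos(π·0.8818)) = 26.0802 → s = 29.0802
θ=204.5°: R = R0 + s = 18 + 17.7650 = 35.7650
θ=231.6°: R = R0 + s = 18 + 29.0802 = 47.0802

θ=204.5°: 35.7650
θ=231.6°: 47.0802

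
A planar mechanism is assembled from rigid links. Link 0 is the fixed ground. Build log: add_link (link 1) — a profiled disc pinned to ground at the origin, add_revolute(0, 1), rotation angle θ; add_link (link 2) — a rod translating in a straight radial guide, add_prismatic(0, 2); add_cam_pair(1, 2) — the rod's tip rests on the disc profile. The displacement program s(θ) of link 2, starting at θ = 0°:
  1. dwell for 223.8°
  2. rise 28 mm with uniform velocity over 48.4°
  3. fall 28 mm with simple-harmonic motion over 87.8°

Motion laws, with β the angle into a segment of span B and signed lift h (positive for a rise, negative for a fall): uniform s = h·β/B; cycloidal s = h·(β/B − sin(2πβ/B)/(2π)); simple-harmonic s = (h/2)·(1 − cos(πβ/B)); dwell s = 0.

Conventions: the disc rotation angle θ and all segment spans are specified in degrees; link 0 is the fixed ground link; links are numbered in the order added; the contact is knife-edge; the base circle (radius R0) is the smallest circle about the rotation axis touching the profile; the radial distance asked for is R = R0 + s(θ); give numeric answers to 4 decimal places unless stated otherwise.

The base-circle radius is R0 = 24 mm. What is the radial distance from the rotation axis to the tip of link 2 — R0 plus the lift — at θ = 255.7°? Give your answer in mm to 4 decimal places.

seg 1 [0°–223.8°] dwell: s stays 0.0000
seg 2 [223.8°–272.2°] uniform, h=28: θ=255.7° here. β=31.9, B=48.4. 28·31.9/48.4 = 18.4545 → s = 18.4545
R = R0 + s = 24 + 18.4545 = 42.4545

42.4545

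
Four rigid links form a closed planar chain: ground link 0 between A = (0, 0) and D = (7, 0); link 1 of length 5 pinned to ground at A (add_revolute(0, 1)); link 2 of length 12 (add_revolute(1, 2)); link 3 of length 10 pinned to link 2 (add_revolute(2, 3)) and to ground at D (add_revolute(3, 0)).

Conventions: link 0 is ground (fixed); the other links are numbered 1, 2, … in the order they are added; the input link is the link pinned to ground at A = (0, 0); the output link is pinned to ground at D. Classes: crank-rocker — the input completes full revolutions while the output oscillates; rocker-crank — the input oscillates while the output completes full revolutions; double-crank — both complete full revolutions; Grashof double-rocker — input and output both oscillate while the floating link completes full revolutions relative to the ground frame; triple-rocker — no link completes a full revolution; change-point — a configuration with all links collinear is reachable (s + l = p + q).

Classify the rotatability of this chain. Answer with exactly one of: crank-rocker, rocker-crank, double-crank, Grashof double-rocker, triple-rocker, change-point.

lengths: ground=7, input=5, coupler=12, output=10
sorted: s=5 (shortest), l=12 (longest), p+q=17
s + l = 17 vs p + q = 17
s + l = p + q → change-point (collinear configuration reachable)

change-point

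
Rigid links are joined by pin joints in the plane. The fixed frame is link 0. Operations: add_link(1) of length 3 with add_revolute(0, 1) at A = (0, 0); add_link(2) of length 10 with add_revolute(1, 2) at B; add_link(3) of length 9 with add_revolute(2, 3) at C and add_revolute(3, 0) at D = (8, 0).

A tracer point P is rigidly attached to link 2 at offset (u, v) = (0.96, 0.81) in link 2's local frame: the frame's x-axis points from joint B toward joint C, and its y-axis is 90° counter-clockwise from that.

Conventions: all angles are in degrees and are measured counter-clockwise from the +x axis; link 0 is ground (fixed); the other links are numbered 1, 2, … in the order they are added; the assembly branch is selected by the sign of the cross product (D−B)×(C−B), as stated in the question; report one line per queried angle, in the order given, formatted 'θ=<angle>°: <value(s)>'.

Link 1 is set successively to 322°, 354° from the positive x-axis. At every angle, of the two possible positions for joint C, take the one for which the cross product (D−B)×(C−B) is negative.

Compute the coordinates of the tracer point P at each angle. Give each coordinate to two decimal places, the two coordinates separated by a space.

A=(0,0), D=(8.00,0)
θ=322°: B = A + 3.00·(cos322°, sin322°) = (2.3640, -1.8470)
θ=322°: |BD| = 5.9309
θ=322°: circle(B,10.00) ∩ circle(D,9.00): a=4.5672, h=8.8961
θ=322°:   candidates: C₊=(3.9337,8.0290) cross=52.762; C₋=(9.4745,-8.8784) cross=-52.762
θ=322°:   branch - wants cross < 0 → take C=(9.4745,-8.8784) (cross=-52.762)
θ=322°: ex = (C−B)/|BC| = (0.7111,-0.7031); ey = (0.7031,0.7111)
θ=322°: P = B + 0.96·ex + 0.81·ey = (3.6162,-1.9460)
θ=354°: B = A + 3.00·(cos354°, sin354°) = (2.9836, -0.3136)
θ=354°: |BD| = 5.0262
θ=354°: circle(B,10.00) ∩ circle(D,9.00): a=4.4032, h=8.9784
θ=354°:   candidates: C₊=(6.8180,8.9220) cross=45.128; C₋=(7.9383,-8.9998) cross=-45.128
θ=354°:   branch - wants cross < 0 → take C=(7.9383,-8.9998) (cross=-45.128)
θ=354°: ex = (C−B)/|BC| = (0.4955,-0.8686); ey = (0.8686,0.4955)
θ=354°: P = B + 0.96·ex + 0.81·ey = (4.1628,-0.7461)

θ=322°: 3.62 -1.95
θ=354°: 4.16 -0.75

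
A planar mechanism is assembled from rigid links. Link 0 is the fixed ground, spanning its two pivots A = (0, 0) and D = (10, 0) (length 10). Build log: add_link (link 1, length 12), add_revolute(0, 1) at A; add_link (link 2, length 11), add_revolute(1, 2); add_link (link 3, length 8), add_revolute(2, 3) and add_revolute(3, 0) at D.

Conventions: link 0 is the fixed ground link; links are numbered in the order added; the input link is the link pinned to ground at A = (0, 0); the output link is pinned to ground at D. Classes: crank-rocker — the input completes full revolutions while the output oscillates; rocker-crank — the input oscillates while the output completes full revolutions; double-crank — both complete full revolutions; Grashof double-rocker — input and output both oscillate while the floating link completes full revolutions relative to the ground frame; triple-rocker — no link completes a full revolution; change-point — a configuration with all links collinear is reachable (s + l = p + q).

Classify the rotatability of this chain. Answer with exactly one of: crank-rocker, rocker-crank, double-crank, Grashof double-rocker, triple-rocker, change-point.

lengths: ground=10, input=12, coupler=11, output=8
sorted: s=8 (shortest), l=12 (longest), p+q=21
s + l = 20 vs p + q = 21
s + l < p + q (Grashof) with shortest = output link → rocker-crank

rocker-crank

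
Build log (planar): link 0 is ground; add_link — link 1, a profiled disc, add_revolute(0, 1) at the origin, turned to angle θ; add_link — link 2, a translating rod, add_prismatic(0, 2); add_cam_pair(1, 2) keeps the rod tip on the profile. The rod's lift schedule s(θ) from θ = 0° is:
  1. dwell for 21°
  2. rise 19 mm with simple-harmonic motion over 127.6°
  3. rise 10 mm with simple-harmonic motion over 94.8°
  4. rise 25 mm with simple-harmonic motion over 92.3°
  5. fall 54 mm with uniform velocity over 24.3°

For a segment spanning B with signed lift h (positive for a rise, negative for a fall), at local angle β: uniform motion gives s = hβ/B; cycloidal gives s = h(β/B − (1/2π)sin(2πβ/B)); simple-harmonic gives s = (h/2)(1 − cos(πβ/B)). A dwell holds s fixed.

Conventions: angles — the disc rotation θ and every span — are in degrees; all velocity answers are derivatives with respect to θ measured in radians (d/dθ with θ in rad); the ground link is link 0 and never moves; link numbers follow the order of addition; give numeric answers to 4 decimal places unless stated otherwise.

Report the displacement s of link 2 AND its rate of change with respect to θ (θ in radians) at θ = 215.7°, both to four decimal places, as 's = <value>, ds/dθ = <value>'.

seg 1 [0°–21°] dwell: s stays 0.0000
seg 2 [21°–148.6°] simple-harmonic, h=19: full span → s += 19 → s = 19.0000
seg 3 [148.6°–243.4°] simple-harmonic, h=10: θ=215.7° here. β=67.1, B=94.8. 10/2·(1 − cos(π·0.7078)) = 8.0372 → s = 27.0372
velocity in seg [148.6°–243.4°] (simple-harmonic), θ in radians: β = 67.1° = 1.1711 rad, B = 94.8° = 1.6546 rad; ds/dθ = (πh/(2B)) sin(πβ/B) = (π·10/(2·1.6546)) sin(π·0.7078) = 7.541401 mm/rad

s = 27.0372, ds/dθ = 7.5414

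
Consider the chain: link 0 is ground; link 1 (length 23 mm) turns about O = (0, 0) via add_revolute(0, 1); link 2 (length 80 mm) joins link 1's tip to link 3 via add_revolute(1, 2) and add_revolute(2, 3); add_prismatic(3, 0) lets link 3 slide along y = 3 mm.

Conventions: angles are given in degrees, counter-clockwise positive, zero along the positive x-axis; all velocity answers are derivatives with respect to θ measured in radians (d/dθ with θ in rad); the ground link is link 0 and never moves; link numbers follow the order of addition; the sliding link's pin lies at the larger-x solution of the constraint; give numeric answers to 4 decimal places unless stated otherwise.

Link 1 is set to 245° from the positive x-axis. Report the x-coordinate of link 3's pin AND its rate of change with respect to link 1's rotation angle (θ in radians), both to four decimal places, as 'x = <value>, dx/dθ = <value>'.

geometry: r = 23 mm, L = 80 mm, e = 3 mm
crank pin P = (r cos θ, r sin θ) = (-9.720220, -20.845079)
h = r sin θ − e = -20.845079 − 3 = -23.845079
x = r cos θ + √(L² − h²) = -9.720220 + 76.363684 = 66.643464
dx/dθ = −r sin θ − h·r cos θ/√(L² − h²) (θ in radians; h = -23.845079) = 17.809874

x = 66.6435, dx/dθ = 17.8099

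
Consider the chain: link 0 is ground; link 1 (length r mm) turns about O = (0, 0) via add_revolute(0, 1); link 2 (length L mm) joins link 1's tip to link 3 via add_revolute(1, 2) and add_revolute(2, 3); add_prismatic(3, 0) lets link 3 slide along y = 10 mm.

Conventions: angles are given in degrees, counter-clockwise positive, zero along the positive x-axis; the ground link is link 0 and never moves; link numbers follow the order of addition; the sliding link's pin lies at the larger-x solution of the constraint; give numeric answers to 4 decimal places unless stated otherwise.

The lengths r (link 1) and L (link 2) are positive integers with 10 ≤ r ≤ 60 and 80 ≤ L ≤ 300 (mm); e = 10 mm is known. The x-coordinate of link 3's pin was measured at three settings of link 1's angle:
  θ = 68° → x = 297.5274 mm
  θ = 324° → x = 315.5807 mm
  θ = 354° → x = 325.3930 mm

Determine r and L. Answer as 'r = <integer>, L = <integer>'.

constraint per measurement: (x − r cos θ)² + (r sin θ − e)² = L²
subtracting the θ₁ and θ₂ equations cancels the r² and L² terms:
r = (x₁² − x₂²) / (2[(x₁cos θ₁ + e sin θ₁) − (x₂cos θ₂ + e sin θ₂)]) = 43.0001 → r = 43
L² = (x₁ − r cos θ₁)² + (r sin θ₁ − e)² = 80088.9832 → L = 283.0000 → L = 283
check at θ₃=354°: x = 325.3930 (printed 325.3930) ✓

r = 43, L = 283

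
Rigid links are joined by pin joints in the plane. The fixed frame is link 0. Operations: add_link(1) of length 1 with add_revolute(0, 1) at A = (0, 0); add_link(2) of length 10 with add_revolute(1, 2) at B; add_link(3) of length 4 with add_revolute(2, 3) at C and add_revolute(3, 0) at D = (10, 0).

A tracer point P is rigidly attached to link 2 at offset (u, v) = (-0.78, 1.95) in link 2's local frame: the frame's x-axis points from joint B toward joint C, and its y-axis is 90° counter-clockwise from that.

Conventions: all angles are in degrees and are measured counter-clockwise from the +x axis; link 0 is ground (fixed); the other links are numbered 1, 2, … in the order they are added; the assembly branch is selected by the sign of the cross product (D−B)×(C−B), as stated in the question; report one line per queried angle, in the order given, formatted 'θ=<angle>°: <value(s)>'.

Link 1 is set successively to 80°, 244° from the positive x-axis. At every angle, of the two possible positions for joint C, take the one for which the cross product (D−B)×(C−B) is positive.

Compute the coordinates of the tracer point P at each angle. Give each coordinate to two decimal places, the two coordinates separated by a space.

A=(0,0), D=(10.00,0)
θ=80°: B = A + 1.00·(cos80°, sin80°) = (0.1736, 0.9848)
θ=80°: |BD| = 9.8756
θ=80°: circle(B,10.00) ∩ circle(D,4.00): a=9.1907, h=3.9409
θ=80°:   candidates: C₊=(9.7115,3.9896) cross=38.919; C₋=(8.9255,-3.8530) cross=-38.919
θ=80°:   branch + wants cross > 0 → take C=(9.7115,3.9896) (cross=38.919)
θ=80°: ex = (C−B)/|BC| = (0.9538,0.3005); ey = (-0.3005,0.9538)
θ=80°: P = B + -0.78·ex + 1.95·ey = (-1.1562,2.6103)
θ=244°: B = A + 1.00·(cos244°, sin244°) = (-0.4384, -0.8988)
θ=244°: |BD| = 10.4770
θ=244°: circle(B,10.00) ∩ circle(D,4.00): a=9.2473, h=3.8063
θ=244°:   candidates: C₊=(8.4483,3.6868) cross=39.878; C₋=(9.1014,-3.8977) cross=-39.878
θ=244°:   branch + wants cross > 0 → take C=(8.4483,3.6868) (cross=39.878)
θ=244°: ex = (C−B)/|BC| = (0.8887,0.4586); ey = (-0.4586,0.8887)
θ=244°: P = B + -0.78·ex + 1.95·ey = (-2.0257,0.4764)

θ=80°: -1.16 2.61
θ=244°: -2.03 0.48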